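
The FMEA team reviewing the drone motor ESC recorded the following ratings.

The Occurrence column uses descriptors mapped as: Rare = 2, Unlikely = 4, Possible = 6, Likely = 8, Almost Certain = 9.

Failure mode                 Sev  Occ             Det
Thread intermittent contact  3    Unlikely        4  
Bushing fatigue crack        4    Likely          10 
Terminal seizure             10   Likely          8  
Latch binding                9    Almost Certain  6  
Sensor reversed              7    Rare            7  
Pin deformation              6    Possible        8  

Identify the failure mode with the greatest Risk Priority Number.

RPN = Severity × Occurrence × Detection:
  Thread intermittent contact: 3 × 4 × 4 = 48
  Bushing fatigue crack: 4 × 8 × 10 = 320
  Terminal seizure: 10 × 8 × 8 = 640
  Latch binding: 9 × 9 × 6 = 486
  Sensor reversed: 7 × 2 × 7 = 98
  Pin deformation: 6 × 6 × 8 = 288
Highest RPN is 640 → Terminal seizure.

Terminal seizure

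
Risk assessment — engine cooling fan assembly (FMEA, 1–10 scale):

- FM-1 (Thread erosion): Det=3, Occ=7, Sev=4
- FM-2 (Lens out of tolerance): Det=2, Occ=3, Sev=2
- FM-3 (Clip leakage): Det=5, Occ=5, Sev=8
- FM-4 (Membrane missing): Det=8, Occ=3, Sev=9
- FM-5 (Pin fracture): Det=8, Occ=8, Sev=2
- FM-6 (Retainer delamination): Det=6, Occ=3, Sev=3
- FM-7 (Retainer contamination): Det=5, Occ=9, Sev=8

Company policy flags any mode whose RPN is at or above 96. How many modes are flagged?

4

RPN = Severity × Occurrence × Detection:
  FM-1: 4 × 7 × 3 = 84
  FM-2: 2 × 3 × 2 = 12
  FM-3: 8 × 5 × 5 = 200
  FM-4: 9 × 3 × 8 = 216
  FM-5: 2 × 8 × 8 = 128
  FM-6: 3 × 3 × 6 = 54
  FM-7: 8 × 9 × 5 = 360
Modes with RPN ≥ 96: FM-3 (200), FM-4 (216), FM-5 (128), FM-7 (360) → 4.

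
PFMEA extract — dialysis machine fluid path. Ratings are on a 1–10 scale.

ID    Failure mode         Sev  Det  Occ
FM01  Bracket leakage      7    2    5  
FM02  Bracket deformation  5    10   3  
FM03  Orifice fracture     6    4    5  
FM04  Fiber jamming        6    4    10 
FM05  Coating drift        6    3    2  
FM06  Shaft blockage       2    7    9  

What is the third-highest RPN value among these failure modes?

RPN = Severity × Occurrence × Detection:
  FM01: 7 × 5 × 2 = 70
  FM02: 5 × 3 × 10 = 150
  FM03: 6 × 5 × 4 = 120
  FM04: 6 × 10 × 4 = 240
  FM05: 6 × 2 × 3 = 36
  FM06: 2 × 9 × 7 = 126
Sorted descending: 240, 150, 126, 120, 70, 36.
The third-highest RPN is 126 (FM06).

126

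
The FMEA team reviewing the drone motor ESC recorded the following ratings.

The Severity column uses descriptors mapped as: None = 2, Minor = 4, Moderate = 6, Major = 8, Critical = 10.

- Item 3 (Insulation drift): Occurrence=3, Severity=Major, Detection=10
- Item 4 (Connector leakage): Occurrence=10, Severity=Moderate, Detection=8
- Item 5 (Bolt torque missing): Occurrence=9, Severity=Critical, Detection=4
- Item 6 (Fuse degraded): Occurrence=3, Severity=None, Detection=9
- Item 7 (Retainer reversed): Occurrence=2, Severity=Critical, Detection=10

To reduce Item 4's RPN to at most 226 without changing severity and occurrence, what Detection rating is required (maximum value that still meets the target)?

Item 4: S=6, O=10, D=8 → current RPN = 480.
Fixed product = 60. Need 60 × D ≤ 226, so D ≤ 226/60 = 3.77.
Maximum integer Detection rating = 3 (gives RPN 180; D=4 would give 240 > 226).

3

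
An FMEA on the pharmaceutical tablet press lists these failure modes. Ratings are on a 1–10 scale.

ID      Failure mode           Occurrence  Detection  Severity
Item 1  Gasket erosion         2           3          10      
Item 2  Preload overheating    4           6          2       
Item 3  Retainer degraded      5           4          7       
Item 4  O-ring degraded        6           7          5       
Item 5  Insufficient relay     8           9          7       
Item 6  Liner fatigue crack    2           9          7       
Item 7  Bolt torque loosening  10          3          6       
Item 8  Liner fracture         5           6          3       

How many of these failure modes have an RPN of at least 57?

RPN = Severity × Occurrence × Detection:
  Item 1: 10 × 2 × 3 = 60
  Item 2: 2 × 4 × 6 = 48
  Item 3: 7 × 5 × 4 = 140
  Item 4: 5 × 6 × 7 = 210
  Item 5: 7 × 8 × 9 = 504
  Item 6: 7 × 2 × 9 = 126
  Item 7: 6 × 10 × 3 = 180
  Item 8: 3 × 5 × 6 = 90
Modes with RPN ≥ 57: Item 1 (60), Item 3 (140), Item 4 (210), Item 5 (504), Item 6 (126), Item 7 (180), Item 8 (90) → 7.

7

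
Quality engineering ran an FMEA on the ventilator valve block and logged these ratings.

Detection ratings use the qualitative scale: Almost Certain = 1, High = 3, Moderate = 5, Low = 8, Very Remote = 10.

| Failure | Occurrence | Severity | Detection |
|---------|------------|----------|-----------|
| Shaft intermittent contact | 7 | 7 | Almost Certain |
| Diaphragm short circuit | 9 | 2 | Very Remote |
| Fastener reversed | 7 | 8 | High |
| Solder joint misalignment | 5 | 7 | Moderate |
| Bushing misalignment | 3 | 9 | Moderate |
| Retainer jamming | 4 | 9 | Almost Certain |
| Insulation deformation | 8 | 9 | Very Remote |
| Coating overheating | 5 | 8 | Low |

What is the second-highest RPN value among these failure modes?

320

RPN = Severity × Occurrence × Detection:
  Shaft intermittent contact: 7 × 7 × 1 = 49
  Diaphragm short circuit: 2 × 9 × 10 = 180
  Fastener reversed: 8 × 7 × 3 = 168
  Solder joint misalignment: 7 × 5 × 5 = 175
  Bushing misalignment: 9 × 3 × 5 = 135
  Retainer jamming: 9 × 4 × 1 = 36
  Insulation deformation: 9 × 8 × 10 = 720
  Coating overheating: 8 × 5 × 8 = 320
Sorted descending: 720, 320, 180, 175, 168, 135, 49, 36.
The second-highest RPN is 320 (Coating overheating).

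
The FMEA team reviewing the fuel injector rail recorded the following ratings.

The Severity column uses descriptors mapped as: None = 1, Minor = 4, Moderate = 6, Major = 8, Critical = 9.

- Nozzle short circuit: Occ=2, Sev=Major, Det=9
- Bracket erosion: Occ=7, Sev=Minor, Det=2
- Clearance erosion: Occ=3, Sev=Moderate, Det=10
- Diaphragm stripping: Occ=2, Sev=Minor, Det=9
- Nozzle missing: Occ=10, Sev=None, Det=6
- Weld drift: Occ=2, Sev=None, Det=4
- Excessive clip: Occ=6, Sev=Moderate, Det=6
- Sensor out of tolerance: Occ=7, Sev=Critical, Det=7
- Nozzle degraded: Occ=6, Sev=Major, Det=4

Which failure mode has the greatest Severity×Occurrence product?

Criticality = Severity × Occurrence:
  Nozzle short circuit: 8 × 2 = 16
  Bracket erosion: 4 × 7 = 28
  Clearance erosion: 6 × 3 = 18
  Diaphragm stripping: 4 × 2 = 8
  Nozzle missing: 1 × 10 = 10
  Weld drift: 1 × 2 = 2
  Excessive clip: 6 × 6 = 36
  Sensor out of tolerance: 9 × 7 = 63
  Nozzle degraded: 8 × 6 = 48
Highest criticality is 63 → Sensor out of tolerance.

Sensor out of tolerance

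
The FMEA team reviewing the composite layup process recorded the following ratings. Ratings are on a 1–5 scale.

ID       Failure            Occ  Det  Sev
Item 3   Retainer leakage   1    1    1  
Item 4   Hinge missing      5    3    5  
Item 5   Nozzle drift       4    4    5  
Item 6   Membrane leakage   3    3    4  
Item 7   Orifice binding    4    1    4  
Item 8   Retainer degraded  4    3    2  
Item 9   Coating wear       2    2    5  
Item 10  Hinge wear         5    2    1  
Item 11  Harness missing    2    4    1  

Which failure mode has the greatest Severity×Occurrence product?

Item 4

Criticality = Severity × Occurrence:
  Item 3: 1 × 1 = 1
  Item 4: 5 × 5 = 25
  Item 5: 5 × 4 = 20
  Item 6: 4 × 3 = 12
  Item 7: 4 × 4 = 16
  Item 8: 2 × 4 = 8
  Item 9: 5 × 2 = 10
  Item 10: 1 × 5 = 5
  Item 11: 1 × 2 = 2
Highest criticality is 25 → Item 4.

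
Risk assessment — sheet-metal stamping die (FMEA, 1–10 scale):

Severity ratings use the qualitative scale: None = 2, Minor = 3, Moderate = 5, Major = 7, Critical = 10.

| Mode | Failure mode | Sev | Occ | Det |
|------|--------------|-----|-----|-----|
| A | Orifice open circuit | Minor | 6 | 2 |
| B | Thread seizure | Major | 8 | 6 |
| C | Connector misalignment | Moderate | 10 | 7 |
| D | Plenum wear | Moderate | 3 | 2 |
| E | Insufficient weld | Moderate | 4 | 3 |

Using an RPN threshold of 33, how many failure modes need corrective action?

RPN = Severity × Occurrence × Detection:
  A: 3 × 6 × 2 = 36
  B: 7 × 8 × 6 = 336
  C: 5 × 10 × 7 = 350
  D: 5 × 3 × 2 = 30
  E: 5 × 4 × 3 = 60
Modes with RPN ≥ 33: A (36), B (336), C (350), E (60) → 4.

4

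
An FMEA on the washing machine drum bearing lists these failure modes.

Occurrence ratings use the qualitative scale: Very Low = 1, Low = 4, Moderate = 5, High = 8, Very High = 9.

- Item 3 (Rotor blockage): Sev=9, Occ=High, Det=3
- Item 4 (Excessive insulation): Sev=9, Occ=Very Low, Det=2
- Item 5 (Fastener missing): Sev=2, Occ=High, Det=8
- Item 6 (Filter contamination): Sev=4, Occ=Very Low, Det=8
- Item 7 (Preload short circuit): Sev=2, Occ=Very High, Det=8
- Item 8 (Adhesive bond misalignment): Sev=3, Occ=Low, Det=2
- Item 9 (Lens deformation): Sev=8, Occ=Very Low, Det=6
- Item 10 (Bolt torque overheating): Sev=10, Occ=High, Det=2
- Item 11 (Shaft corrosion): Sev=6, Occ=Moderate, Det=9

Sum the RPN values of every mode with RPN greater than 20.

1022

RPN = Severity × Occurrence × Detection:
  Item 3: 9 × 8 × 3 = 216
  Item 4: 9 × 1 × 2 = 18
  Item 5: 2 × 8 × 8 = 128
  Item 6: 4 × 1 × 8 = 32
  Item 7: 2 × 9 × 8 = 144
  Item 8: 3 × 4 × 2 = 24
  Item 9: 8 × 1 × 6 = 48
  Item 10: 10 × 8 × 2 = 160
  Item 11: 6 × 5 × 9 = 270
RPN > 20: Item 3 (216), Item 5 (128), Item 6 (32), Item 7 (144), Item 8 (24), Item 9 (48), Item 10 (160), Item 11 (270).
Sum: 216 + 128 + 32 + 144 + 24 + 48 + 160 + 270 = 1022.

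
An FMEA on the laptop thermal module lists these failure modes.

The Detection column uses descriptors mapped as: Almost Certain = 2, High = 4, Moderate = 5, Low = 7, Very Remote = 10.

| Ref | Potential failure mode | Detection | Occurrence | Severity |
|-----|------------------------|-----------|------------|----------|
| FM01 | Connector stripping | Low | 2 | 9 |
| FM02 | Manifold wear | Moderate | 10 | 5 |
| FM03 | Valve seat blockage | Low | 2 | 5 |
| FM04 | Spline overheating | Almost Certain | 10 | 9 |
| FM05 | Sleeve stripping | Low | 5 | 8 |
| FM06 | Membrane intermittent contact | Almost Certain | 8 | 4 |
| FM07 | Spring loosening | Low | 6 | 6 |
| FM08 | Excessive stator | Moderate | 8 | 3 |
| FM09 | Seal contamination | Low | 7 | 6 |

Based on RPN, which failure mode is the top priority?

FM09

RPN = Severity × Occurrence × Detection:
  FM01: 9 × 2 × 7 = 126
  FM02: 5 × 10 × 5 = 250
  FM03: 5 × 2 × 7 = 70
  FM04: 9 × 10 × 2 = 180
  FM05: 8 × 5 × 7 = 280
  FM06: 4 × 8 × 2 = 64
  FM07: 6 × 6 × 7 = 252
  FM08: 3 × 8 × 5 = 120
  FM09: 6 × 7 × 7 = 294
Highest RPN is 294 → FM09.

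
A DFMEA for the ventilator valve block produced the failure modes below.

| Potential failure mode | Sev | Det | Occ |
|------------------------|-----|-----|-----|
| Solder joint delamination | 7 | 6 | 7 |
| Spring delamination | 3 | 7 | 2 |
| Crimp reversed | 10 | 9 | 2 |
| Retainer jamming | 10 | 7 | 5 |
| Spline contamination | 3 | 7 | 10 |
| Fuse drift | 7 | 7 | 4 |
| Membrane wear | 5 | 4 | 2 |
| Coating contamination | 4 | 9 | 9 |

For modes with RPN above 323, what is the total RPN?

674

RPN = Severity × Occurrence × Detection:
  Solder joint delamination: 7 × 7 × 6 = 294
  Spring delamination: 3 × 2 × 7 = 42
  Crimp reversed: 10 × 2 × 9 = 180
  Retainer jamming: 10 × 5 × 7 = 350
  Spline contamination: 3 × 10 × 7 = 210
  Fuse drift: 7 × 4 × 7 = 196
  Membrane wear: 5 × 2 × 4 = 40
  Coating contamination: 4 × 9 × 9 = 324
RPN > 323: Retainer jamming (350), Coating contamination (324).
Sum: 350 + 324 = 674.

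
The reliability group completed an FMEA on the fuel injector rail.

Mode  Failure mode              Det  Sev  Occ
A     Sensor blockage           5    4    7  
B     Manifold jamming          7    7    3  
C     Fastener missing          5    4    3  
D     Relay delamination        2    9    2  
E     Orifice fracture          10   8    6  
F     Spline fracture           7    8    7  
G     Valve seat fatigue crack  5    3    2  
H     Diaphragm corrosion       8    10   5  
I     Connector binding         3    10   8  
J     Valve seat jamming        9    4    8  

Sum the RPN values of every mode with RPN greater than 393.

RPN = Severity × Occurrence × Detection:
  A: 4 × 7 × 5 = 140
  B: 7 × 3 × 7 = 147
  C: 4 × 3 × 5 = 60
  D: 9 × 2 × 2 = 36
  E: 8 × 6 × 10 = 480
  F: 8 × 7 × 7 = 392
  G: 3 × 2 × 5 = 30
  H: 10 × 5 × 8 = 400
  I: 10 × 8 × 3 = 240
  J: 4 × 8 × 9 = 288
RPN > 393: E (480), H (400).
Sum: 480 + 400 = 880.

880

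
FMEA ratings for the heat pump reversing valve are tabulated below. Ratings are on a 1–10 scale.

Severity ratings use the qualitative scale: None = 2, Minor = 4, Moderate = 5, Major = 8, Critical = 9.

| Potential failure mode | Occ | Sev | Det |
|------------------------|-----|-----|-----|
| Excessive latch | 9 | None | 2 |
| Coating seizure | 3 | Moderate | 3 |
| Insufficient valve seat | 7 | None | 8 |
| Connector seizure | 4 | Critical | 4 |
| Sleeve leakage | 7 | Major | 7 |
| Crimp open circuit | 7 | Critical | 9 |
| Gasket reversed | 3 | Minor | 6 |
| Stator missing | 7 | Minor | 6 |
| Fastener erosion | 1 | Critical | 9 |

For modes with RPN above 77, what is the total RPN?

1464

RPN = Severity × Occurrence × Detection:
  Excessive latch: 2 × 9 × 2 = 36
  Coating seizure: 5 × 3 × 3 = 45
  Insufficient valve seat: 2 × 7 × 8 = 112
  Connector seizure: 9 × 4 × 4 = 144
  Sleeve leakage: 8 × 7 × 7 = 392
  Crimp open circuit: 9 × 7 × 9 = 567
  Gasket reversed: 4 × 3 × 6 = 72
  Stator missing: 4 × 7 × 6 = 168
  Fastener erosion: 9 × 1 × 9 = 81
RPN > 77: Insufficient valve seat (112), Connector seizure (144), Sleeve leakage (392), Crimp open circuit (567), Stator missing (168), Fastener erosion (81).
Sum: 112 + 144 + 392 + 567 + 168 + 81 = 1464.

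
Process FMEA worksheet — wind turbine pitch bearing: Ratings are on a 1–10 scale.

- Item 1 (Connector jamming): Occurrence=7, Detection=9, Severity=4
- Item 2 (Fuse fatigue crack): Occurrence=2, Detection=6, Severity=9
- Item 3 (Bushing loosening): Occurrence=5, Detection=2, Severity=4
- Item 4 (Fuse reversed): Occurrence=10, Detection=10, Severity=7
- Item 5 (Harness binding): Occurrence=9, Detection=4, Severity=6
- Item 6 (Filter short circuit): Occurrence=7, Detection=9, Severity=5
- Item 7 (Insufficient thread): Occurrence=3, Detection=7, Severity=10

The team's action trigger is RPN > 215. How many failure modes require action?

RPN = Severity × Occurrence × Detection:
  Item 1: 4 × 7 × 9 = 252
  Item 2: 9 × 2 × 6 = 108
  Item 3: 4 × 5 × 2 = 40
  Item 4: 7 × 10 × 10 = 700
  Item 5: 6 × 9 × 4 = 216
  Item 6: 5 × 7 × 9 = 315
  Item 7: 10 × 3 × 7 = 210
Modes with RPN > 215: Item 1 (252), Item 4 (700), Item 5 (216), Item 6 (315) → 4.

4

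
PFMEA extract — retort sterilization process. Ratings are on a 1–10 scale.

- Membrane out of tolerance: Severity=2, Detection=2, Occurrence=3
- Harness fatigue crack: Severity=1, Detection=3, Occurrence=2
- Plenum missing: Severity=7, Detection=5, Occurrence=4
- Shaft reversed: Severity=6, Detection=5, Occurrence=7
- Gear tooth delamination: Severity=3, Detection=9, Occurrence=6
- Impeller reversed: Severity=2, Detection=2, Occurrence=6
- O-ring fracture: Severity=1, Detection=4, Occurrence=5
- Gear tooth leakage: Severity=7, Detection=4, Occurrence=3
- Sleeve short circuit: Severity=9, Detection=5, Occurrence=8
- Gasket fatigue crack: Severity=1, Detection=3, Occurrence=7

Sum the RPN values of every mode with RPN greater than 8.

1033

RPN = Severity × Occurrence × Detection:
  Membrane out of tolerance: 2 × 3 × 2 = 12
  Harness fatigue crack: 1 × 2 × 3 = 6
  Plenum missing: 7 × 4 × 5 = 140
  Shaft reversed: 6 × 7 × 5 = 210
  Gear tooth delamination: 3 × 6 × 9 = 162
  Impeller reversed: 2 × 6 × 2 = 24
  O-ring fracture: 1 × 5 × 4 = 20
  Gear tooth leakage: 7 × 3 × 4 = 84
  Sleeve short circuit: 9 × 8 × 5 = 360
  Gasket fatigue crack: 1 × 7 × 3 = 21
RPN > 8: Membrane out of tolerance (12), Plenum missing (140), Shaft reversed (210), Gear tooth delamination (162), Impeller reversed (24), O-ring fracture (20), Gear tooth leakage (84), Sleeve short circuit (360), Gasket fatigue crack (21).
Sum: 12 + 140 + 210 + 162 + 24 + 20 + 84 + 360 + 21 = 1033.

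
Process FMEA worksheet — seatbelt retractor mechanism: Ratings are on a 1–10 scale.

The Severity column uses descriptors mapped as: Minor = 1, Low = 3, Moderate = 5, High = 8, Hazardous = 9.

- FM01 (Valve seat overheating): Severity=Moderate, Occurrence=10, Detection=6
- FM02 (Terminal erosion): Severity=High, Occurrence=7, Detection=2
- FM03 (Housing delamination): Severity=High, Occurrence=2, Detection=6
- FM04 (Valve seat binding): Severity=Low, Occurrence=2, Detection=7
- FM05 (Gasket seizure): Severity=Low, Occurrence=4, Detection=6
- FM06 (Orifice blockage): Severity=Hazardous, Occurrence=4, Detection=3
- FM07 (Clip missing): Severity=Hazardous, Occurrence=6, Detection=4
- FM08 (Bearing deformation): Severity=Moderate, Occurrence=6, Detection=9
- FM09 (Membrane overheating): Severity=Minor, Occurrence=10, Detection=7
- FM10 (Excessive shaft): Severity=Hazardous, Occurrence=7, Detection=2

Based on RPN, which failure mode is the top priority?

FM01

RPN = Severity × Occurrence × Detection:
  FM01: 5 × 10 × 6 = 300
  FM02: 8 × 7 × 2 = 112
  FM03: 8 × 2 × 6 = 96
  FM04: 3 × 2 × 7 = 42
  FM05: 3 × 4 × 6 = 72
  FM06: 9 × 4 × 3 = 108
  FM07: 9 × 6 × 4 = 216
  FM08: 5 × 6 × 9 = 270
  FM09: 1 × 10 × 7 = 70
  FM10: 9 × 7 × 2 = 126
Highest RPN is 300 → FM01.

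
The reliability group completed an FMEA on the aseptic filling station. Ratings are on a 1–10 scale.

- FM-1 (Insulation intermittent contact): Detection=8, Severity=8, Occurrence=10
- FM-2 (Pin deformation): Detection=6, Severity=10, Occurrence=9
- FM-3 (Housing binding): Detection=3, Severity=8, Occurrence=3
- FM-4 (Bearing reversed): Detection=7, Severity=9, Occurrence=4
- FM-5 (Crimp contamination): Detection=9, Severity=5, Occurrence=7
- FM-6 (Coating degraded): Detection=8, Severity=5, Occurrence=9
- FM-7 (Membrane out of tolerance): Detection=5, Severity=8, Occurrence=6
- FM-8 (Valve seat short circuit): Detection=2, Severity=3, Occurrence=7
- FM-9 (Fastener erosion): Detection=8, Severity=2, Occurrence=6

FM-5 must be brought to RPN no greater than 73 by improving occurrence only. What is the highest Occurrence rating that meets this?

1

FM-5: S=5, O=7, D=9 → current RPN = 315.
Fixed product = 45. Need 45 × O ≤ 73, so O ≤ 73/45 = 1.62.
Maximum integer Occurrence rating = 1 (gives RPN 45; O=2 would give 90 > 73).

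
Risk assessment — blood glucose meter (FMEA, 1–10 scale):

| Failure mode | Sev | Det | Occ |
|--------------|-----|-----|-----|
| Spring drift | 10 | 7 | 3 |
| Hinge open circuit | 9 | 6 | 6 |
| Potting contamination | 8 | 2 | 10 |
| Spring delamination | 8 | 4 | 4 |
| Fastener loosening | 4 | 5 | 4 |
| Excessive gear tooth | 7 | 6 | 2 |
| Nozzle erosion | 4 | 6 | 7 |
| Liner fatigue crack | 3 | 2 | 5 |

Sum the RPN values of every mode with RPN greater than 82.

1074

RPN = Severity × Occurrence × Detection:
  Spring drift: 10 × 3 × 7 = 210
  Hinge open circuit: 9 × 6 × 6 = 324
  Potting contamination: 8 × 10 × 2 = 160
  Spring delamination: 8 × 4 × 4 = 128
  Fastener loosening: 4 × 4 × 5 = 80
  Excessive gear tooth: 7 × 2 × 6 = 84
  Nozzle erosion: 4 × 7 × 6 = 168
  Liner fatigue crack: 3 × 5 × 2 = 30
RPN > 82: Spring drift (210), Hinge open circuit (324), Potting contamination (160), Spring delamination (128), Excessive gear tooth (84), Nozzle erosion (168).
Sum: 210 + 324 + 160 + 128 + 84 + 168 = 1074.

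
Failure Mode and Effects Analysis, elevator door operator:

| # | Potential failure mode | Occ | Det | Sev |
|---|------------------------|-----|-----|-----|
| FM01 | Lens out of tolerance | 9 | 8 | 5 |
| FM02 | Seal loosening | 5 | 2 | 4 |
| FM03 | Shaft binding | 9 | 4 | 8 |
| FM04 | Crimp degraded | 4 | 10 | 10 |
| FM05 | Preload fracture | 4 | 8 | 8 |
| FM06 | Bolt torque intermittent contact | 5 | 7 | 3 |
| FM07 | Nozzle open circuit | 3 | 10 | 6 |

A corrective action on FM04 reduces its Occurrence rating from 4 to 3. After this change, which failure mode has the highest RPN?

FM01

RPN = Severity × Occurrence × Detection:
  FM01: 5 × 9 × 8 = 360
  FM02: 4 × 5 × 2 = 40
  FM03: 8 × 9 × 4 = 288
  FM04: 10 × 4 × 10 = 400
  FM05: 8 × 4 × 8 = 256
  FM06: 3 × 5 × 7 = 105
  FM07: 6 × 3 × 10 = 180
After action: FM04 → 10 × 3 × 10 = 300.
Revised RPNs: FM01=360, FM04=300, FM03=288, FM05=256, FM07=180, FM06=105, FM02=40.
Highest is now FM01 (360).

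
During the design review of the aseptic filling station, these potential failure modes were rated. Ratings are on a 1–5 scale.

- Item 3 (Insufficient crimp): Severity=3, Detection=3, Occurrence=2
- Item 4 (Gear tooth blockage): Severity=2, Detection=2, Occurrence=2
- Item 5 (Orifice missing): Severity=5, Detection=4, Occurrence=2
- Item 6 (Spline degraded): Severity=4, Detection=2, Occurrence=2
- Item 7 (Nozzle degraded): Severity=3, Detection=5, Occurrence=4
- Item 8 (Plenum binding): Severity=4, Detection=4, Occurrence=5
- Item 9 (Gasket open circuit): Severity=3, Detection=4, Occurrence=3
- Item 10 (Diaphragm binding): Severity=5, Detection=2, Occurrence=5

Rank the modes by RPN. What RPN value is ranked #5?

36

RPN = Severity × Occurrence × Detection:
  Item 3: 3 × 2 × 3 = 18
  Item 4: 2 × 2 × 2 = 8
  Item 5: 5 × 2 × 4 = 40
  Item 6: 4 × 2 × 2 = 16
  Item 7: 3 × 4 × 5 = 60
  Item 8: 4 × 5 × 4 = 80
  Item 9: 3 × 3 × 4 = 36
  Item 10: 5 × 5 × 2 = 50
Sorted descending: 80, 60, 50, 40, 36, 18, 16, 8.
The fifth-highest RPN is 36 (Item 9).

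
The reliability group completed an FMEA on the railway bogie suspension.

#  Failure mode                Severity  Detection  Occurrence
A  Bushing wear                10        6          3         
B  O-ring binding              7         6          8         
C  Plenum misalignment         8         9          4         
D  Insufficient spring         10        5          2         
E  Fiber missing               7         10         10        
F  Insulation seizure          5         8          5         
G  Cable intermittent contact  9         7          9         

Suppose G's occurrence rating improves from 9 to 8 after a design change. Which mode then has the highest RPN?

RPN = Severity × Occurrence × Detection:
  A: 10 × 3 × 6 = 180
  B: 7 × 8 × 6 = 336
  C: 8 × 4 × 9 = 288
  D: 10 × 2 × 5 = 100
  E: 7 × 10 × 10 = 700
  F: 5 × 5 × 8 = 200
  G: 9 × 9 × 7 = 567
After action: G → 9 × 8 × 7 = 504.
Revised RPNs: E=700, G=504, B=336, C=288, F=200, A=180, D=100.
Highest is now E (700).

E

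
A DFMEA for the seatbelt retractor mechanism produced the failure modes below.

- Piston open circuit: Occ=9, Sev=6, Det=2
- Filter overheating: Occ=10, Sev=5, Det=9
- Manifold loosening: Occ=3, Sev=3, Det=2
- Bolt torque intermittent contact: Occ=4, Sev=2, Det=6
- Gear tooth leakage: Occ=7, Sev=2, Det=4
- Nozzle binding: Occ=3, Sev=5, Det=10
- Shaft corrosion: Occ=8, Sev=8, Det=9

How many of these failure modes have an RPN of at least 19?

RPN = Severity × Occurrence × Detection:
  Piston open circuit: 6 × 9 × 2 = 108
  Filter overheating: 5 × 10 × 9 = 450
  Manifold loosening: 3 × 3 × 2 = 18
  Bolt torque intermittent contact: 2 × 4 × 6 = 48
  Gear tooth leakage: 2 × 7 × 4 = 56
  Nozzle binding: 5 × 3 × 10 = 150
  Shaft corrosion: 8 × 8 × 9 = 576
Modes with RPN ≥ 19: Piston open circuit (108), Filter overheating (450), Bolt torque intermittent contact (48), Gear tooth leakage (56), Nozzle binding (150), Shaft corrosion (576) → 6.

6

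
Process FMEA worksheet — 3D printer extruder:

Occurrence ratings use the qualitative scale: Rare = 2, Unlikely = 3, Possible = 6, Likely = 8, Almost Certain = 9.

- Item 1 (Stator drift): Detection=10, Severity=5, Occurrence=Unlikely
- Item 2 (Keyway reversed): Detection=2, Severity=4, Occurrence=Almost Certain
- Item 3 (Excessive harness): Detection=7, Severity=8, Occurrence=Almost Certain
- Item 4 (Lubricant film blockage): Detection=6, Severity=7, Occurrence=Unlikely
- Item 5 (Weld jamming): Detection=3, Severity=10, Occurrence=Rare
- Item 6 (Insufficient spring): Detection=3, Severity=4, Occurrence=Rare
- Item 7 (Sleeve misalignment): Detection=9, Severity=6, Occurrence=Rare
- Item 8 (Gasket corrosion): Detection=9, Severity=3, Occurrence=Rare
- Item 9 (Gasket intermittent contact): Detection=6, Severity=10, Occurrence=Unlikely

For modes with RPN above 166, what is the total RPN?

RPN = Severity × Occurrence × Detection:
  Item 1: 5 × 3 × 10 = 150
  Item 2: 4 × 9 × 2 = 72
  Item 3: 8 × 9 × 7 = 504
  Item 4: 7 × 3 × 6 = 126
  Item 5: 10 × 2 × 3 = 60
  Item 6: 4 × 2 × 3 = 24
  Item 7: 6 × 2 × 9 = 108
  Item 8: 3 × 2 × 9 = 54
  Item 9: 10 × 3 × 6 = 180
RPN > 166: Item 3 (504), Item 9 (180).
Sum: 504 + 180 = 684.

684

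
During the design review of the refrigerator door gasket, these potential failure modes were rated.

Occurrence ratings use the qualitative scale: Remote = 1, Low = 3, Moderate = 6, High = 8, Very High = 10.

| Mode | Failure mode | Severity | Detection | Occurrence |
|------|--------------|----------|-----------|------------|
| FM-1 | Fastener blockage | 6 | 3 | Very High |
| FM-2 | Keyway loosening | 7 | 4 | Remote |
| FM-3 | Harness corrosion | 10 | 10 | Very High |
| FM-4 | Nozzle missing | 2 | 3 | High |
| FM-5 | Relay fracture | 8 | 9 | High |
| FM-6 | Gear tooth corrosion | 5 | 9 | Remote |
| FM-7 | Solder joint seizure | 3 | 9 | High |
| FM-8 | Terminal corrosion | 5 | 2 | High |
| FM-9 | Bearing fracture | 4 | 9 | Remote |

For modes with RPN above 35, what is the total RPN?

RPN = Severity × Occurrence × Detection:
  FM-1: 6 × 10 × 3 = 180
  FM-2: 7 × 1 × 4 = 28
  FM-3: 10 × 10 × 10 = 1000
  FM-4: 2 × 8 × 3 = 48
  FM-5: 8 × 8 × 9 = 576
  FM-6: 5 × 1 × 9 = 45
  FM-7: 3 × 8 × 9 = 216
  FM-8: 5 × 8 × 2 = 80
  FM-9: 4 × 1 × 9 = 36
RPN > 35: FM-1 (180), FM-3 (1000), FM-4 (48), FM-5 (576), FM-6 (45), FM-7 (216), FM-8 (80), FM-9 (36).
Sum: 180 + 1000 + 48 + 576 + 45 + 216 + 80 + 36 = 2181.

2181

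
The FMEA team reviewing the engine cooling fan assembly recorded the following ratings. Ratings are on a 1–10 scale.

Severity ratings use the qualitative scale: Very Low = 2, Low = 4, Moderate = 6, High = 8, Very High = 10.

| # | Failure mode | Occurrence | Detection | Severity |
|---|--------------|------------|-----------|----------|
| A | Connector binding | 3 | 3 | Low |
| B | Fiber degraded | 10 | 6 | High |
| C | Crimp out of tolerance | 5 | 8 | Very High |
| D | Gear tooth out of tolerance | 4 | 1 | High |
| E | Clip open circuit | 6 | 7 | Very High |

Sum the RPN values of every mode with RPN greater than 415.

900

RPN = Severity × Occurrence × Detection:
  A: 4 × 3 × 3 = 36
  B: 8 × 10 × 6 = 480
  C: 10 × 5 × 8 = 400
  D: 8 × 4 × 1 = 32
  E: 10 × 6 × 7 = 420
RPN > 415: B (480), E (420).
Sum: 480 + 420 = 900.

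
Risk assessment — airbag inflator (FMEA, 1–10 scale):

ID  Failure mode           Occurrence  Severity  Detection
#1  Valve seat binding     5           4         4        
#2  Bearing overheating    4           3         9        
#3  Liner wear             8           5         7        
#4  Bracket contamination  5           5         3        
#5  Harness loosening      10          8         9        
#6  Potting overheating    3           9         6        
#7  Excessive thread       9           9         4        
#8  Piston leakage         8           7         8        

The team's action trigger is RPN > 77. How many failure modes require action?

RPN = Severity × Occurrence × Detection:
  #1: 4 × 5 × 4 = 80
  #2: 3 × 4 × 9 = 108
  #3: 5 × 8 × 7 = 280
  #4: 5 × 5 × 3 = 75
  #5: 8 × 10 × 9 = 720
  #6: 9 × 3 × 6 = 162
  #7: 9 × 9 × 4 = 324
  #8: 7 × 8 × 8 = 448
Modes with RPN > 77: #1 (80), #2 (108), #3 (280), #5 (720), #6 (162), #7 (324), #8 (448) → 7.

7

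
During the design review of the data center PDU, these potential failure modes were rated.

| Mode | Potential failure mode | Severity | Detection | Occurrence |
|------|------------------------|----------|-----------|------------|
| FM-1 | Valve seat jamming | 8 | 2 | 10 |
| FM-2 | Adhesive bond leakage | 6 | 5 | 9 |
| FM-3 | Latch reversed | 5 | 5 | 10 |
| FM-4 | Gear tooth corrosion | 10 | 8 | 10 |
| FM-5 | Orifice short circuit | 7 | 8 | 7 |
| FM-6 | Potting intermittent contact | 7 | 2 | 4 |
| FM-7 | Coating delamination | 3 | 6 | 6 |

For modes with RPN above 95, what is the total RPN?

1980

RPN = Severity × Occurrence × Detection:
  FM-1: 8 × 10 × 2 = 160
  FM-2: 6 × 9 × 5 = 270
  FM-3: 5 × 10 × 5 = 250
  FM-4: 10 × 10 × 8 = 800
  FM-5: 7 × 7 × 8 = 392
  FM-6: 7 × 4 × 2 = 56
  FM-7: 3 × 6 × 6 = 108
RPN > 95: FM-1 (160), FM-2 (270), FM-3 (250), FM-4 (800), FM-5 (392), FM-7 (108).
Sum: 160 + 270 + 250 + 800 + 392 + 108 = 1980.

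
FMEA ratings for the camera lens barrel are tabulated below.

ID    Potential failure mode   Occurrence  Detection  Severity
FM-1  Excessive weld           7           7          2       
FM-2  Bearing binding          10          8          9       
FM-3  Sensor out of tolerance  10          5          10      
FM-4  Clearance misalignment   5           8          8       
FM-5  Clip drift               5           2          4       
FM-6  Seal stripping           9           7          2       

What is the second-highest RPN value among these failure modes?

RPN = Severity × Occurrence × Detection:
  FM-1: 2 × 7 × 7 = 98
  FM-2: 9 × 10 × 8 = 720
  FM-3: 10 × 10 × 5 = 500
  FM-4: 8 × 5 × 8 = 320
  FM-5: 4 × 5 × 2 = 40
  FM-6: 2 × 9 × 7 = 126
Sorted descending: 720, 500, 320, 126, 98, 40.
The second-highest RPN is 500 (FM-3).

500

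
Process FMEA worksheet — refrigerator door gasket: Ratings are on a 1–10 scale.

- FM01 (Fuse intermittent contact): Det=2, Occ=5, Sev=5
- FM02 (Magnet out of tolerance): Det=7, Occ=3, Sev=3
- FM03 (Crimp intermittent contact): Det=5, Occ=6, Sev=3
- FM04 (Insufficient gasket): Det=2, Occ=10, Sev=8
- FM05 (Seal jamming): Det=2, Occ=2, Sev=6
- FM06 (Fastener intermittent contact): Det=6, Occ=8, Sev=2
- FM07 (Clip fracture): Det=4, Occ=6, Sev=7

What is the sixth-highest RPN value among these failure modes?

RPN = Severity × Occurrence × Detection:
  FM01: 5 × 5 × 2 = 50
  FM02: 3 × 3 × 7 = 63
  FM03: 3 × 6 × 5 = 90
  FM04: 8 × 10 × 2 = 160
  FM05: 6 × 2 × 2 = 24
  FM06: 2 × 8 × 6 = 96
  FM07: 7 × 6 × 4 = 168
Sorted descending: 168, 160, 96, 90, 63, 50, 24.
The sixth-highest RPN is 50 (FM01).

50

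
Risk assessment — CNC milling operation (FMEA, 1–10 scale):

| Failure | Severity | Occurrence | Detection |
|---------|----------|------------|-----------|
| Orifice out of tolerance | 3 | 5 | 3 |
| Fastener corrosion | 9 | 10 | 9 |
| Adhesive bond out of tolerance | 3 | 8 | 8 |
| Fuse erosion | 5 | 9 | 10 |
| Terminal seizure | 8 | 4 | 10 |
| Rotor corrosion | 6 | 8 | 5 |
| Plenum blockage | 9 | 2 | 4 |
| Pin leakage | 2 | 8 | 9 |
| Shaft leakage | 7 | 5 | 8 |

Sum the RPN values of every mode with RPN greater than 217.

2100

RPN = Severity × Occurrence × Detection:
  Orifice out of tolerance: 3 × 5 × 3 = 45
  Fastener corrosion: 9 × 10 × 9 = 810
  Adhesive bond out of tolerance: 3 × 8 × 8 = 192
  Fuse erosion: 5 × 9 × 10 = 450
  Terminal seizure: 8 × 4 × 10 = 320
  Rotor corrosion: 6 × 8 × 5 = 240
  Plenum blockage: 9 × 2 × 4 = 72
  Pin leakage: 2 × 8 × 9 = 144
  Shaft leakage: 7 × 5 × 8 = 280
RPN > 217: Fastener corrosion (810), Fuse erosion (450), Terminal seizure (320), Rotor corrosion (240), Shaft leakage (280).
Sum: 810 + 450 + 320 + 240 + 280 = 2100.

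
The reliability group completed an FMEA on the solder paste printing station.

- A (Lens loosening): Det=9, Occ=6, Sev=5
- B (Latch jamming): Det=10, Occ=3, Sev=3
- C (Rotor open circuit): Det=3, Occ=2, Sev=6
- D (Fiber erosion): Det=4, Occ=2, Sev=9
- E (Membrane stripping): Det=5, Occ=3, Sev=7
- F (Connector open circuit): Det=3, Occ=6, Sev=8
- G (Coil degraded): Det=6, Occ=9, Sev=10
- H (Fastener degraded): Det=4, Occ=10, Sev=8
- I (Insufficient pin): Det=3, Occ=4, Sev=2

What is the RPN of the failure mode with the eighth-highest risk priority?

RPN = Severity × Occurrence × Detection:
  A: 5 × 6 × 9 = 270
  B: 3 × 3 × 10 = 90
  C: 6 × 2 × 3 = 36
  D: 9 × 2 × 4 = 72
  E: 7 × 3 × 5 = 105
  F: 8 × 6 × 3 = 144
  G: 10 × 9 × 6 = 540
  H: 8 × 10 × 4 = 320
  I: 2 × 4 × 3 = 24
Sorted descending: 540, 320, 270, 144, 105, 90, 72, 36, 24.
The eighth-highest RPN is 36 (C).

36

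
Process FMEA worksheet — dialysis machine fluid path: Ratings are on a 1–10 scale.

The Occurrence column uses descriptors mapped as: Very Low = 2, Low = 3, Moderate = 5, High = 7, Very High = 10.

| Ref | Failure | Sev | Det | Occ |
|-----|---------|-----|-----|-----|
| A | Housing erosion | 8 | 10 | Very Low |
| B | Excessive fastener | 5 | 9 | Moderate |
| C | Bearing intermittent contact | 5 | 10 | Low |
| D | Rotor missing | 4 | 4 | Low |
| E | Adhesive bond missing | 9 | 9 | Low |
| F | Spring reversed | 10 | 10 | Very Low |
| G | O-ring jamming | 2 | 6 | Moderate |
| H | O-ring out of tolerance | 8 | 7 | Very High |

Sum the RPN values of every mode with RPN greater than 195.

RPN = Severity × Occurrence × Detection:
  A: 8 × 2 × 10 = 160
  B: 5 × 5 × 9 = 225
  C: 5 × 3 × 10 = 150
  D: 4 × 3 × 4 = 48
  E: 9 × 3 × 9 = 243
  F: 10 × 2 × 10 = 200
  G: 2 × 5 × 6 = 60
  H: 8 × 10 × 7 = 560
RPN > 195: B (225), E (243), F (200), H (560).
Sum: 225 + 243 + 200 + 560 = 1228.

1228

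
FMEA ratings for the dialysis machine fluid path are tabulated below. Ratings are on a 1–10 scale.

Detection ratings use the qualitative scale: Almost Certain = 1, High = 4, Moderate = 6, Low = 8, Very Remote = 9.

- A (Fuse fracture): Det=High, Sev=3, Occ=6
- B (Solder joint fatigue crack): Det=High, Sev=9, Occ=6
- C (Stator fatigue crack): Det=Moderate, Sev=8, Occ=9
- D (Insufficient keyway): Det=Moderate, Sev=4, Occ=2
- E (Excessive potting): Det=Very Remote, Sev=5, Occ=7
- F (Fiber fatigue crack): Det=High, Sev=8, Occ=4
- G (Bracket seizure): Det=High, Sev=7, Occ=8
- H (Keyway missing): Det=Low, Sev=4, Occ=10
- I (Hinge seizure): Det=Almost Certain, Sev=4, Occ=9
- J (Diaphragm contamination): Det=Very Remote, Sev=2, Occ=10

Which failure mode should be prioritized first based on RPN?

C

RPN = Severity × Occurrence × Detection:
  A: 3 × 6 × 4 = 72
  B: 9 × 6 × 4 = 216
  C: 8 × 9 × 6 = 432
  D: 4 × 2 × 6 = 48
  E: 5 × 7 × 9 = 315
  F: 8 × 4 × 4 = 128
  G: 7 × 8 × 4 = 224
  H: 4 × 10 × 8 = 320
  I: 4 × 9 × 1 = 36
  J: 2 × 10 × 9 = 180
Highest RPN is 432 → C.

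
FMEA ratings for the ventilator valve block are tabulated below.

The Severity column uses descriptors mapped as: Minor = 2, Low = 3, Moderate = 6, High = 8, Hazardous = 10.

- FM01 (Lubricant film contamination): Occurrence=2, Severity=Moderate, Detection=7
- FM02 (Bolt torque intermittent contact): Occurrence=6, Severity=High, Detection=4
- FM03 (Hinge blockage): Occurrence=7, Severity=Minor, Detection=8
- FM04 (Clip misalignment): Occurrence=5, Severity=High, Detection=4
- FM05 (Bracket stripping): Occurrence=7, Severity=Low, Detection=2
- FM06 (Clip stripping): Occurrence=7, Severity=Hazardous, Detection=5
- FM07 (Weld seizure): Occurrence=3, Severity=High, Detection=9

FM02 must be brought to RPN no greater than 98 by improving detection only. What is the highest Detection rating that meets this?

FM02: S=8, O=6, D=4 → current RPN = 192.
Fixed product = 48. Need 48 × D ≤ 98, so D ≤ 98/48 = 2.04.
Maximum integer Detection rating = 2 (gives RPN 96; D=3 would give 144 > 98).

2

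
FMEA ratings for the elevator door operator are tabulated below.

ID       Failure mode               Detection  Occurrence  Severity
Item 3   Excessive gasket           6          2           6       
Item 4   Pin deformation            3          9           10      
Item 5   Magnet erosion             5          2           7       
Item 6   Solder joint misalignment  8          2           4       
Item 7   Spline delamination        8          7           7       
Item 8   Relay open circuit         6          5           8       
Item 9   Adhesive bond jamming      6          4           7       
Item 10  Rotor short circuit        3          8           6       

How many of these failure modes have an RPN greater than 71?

RPN = Severity × Occurrence × Detection:
  Item 3: 6 × 2 × 6 = 72
  Item 4: 10 × 9 × 3 = 270
  Item 5: 7 × 2 × 5 = 70
  Item 6: 4 × 2 × 8 = 64
  Item 7: 7 × 7 × 8 = 392
  Item 8: 8 × 5 × 6 = 240
  Item 9: 7 × 4 × 6 = 168
  Item 10: 6 × 8 × 3 = 144
Modes with RPN > 71: Item 3 (72), Item 4 (270), Item 7 (392), Item 8 (240), Item 9 (168), Item 10 (144) → 6.

6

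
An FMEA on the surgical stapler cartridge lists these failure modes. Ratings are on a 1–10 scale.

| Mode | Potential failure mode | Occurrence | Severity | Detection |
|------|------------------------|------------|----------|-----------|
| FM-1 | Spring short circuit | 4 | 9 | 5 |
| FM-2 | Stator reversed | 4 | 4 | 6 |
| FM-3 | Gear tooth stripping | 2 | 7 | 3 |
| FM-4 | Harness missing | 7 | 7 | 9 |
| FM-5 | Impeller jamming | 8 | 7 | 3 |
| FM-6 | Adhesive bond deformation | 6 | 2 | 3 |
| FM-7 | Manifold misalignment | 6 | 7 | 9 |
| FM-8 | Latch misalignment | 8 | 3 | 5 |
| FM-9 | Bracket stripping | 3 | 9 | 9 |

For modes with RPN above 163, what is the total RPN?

1410

RPN = Severity × Occurrence × Detection:
  FM-1: 9 × 4 × 5 = 180
  FM-2: 4 × 4 × 6 = 96
  FM-3: 7 × 2 × 3 = 42
  FM-4: 7 × 7 × 9 = 441
  FM-5: 7 × 8 × 3 = 168
  FM-6: 2 × 6 × 3 = 36
  FM-7: 7 × 6 × 9 = 378
  FM-8: 3 × 8 × 5 = 120
  FM-9: 9 × 3 × 9 = 243
RPN > 163: FM-1 (180), FM-4 (441), FM-5 (168), FM-7 (378), FM-9 (243).
Sum: 180 + 441 + 168 + 378 + 243 = 1410.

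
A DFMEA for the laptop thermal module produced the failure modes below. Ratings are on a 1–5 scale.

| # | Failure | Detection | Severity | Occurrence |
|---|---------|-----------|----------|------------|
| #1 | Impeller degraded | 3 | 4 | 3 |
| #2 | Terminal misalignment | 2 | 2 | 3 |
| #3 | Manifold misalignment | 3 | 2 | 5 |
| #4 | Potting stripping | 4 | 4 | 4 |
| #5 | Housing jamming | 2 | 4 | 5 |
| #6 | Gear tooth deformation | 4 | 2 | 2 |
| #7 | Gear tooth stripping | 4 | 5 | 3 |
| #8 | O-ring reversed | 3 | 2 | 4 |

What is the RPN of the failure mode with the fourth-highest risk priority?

36

RPN = Severity × Occurrence × Detection:
  #1: 4 × 3 × 3 = 36
  #2: 2 × 3 × 2 = 12
  #3: 2 × 5 × 3 = 30
  #4: 4 × 4 × 4 = 64
  #5: 4 × 5 × 2 = 40
  #6: 2 × 2 × 4 = 16
  #7: 5 × 3 × 4 = 60
  #8: 2 × 4 × 3 = 24
Sorted descending: 64, 60, 40, 36, 30, 24, 16, 12.
The fourth-highest RPN is 36 (#1).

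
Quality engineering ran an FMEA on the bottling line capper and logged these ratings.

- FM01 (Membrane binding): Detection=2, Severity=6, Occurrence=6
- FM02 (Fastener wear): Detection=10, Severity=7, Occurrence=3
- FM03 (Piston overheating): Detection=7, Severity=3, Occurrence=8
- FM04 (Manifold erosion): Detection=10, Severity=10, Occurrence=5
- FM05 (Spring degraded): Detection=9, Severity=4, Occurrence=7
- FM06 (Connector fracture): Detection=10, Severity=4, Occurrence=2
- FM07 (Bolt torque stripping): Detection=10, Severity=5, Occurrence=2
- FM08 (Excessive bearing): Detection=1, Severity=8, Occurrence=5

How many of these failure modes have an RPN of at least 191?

3

RPN = Severity × Occurrence × Detection:
  FM01: 6 × 6 × 2 = 72
  FM02: 7 × 3 × 10 = 210
  FM03: 3 × 8 × 7 = 168
  FM04: 10 × 5 × 10 = 500
  FM05: 4 × 7 × 9 = 252
  FM06: 4 × 2 × 10 = 80
  FM07: 5 × 2 × 10 = 100
  FM08: 8 × 5 × 1 = 40
Modes with RPN ≥ 191: FM02 (210), FM04 (500), FM05 (252) → 3.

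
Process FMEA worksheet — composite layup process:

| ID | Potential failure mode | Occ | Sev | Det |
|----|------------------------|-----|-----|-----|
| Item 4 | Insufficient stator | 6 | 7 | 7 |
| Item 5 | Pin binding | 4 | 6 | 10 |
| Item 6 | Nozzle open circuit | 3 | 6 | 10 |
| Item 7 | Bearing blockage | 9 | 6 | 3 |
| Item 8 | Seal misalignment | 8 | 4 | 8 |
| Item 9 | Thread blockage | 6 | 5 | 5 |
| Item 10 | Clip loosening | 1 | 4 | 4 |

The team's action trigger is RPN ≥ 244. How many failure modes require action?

RPN = Severity × Occurrence × Detection:
  Item 4: 7 × 6 × 7 = 294
  Item 5: 6 × 4 × 10 = 240
  Item 6: 6 × 3 × 10 = 180
  Item 7: 6 × 9 × 3 = 162
  Item 8: 4 × 8 × 8 = 256
  Item 9: 5 × 6 × 5 = 150
  Item 10: 4 × 1 × 4 = 16
Modes with RPN ≥ 244: Item 4 (294), Item 8 (256) → 2.

2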